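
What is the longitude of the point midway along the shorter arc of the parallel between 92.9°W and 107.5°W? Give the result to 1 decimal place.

Signed shortest Δλ from -92.9° to -107.5° is -14.6°.
Midpoint longitude = -92.9° + (-14.6°)/2 = -92.9° − 7.3° = -100.2°.

100.2°W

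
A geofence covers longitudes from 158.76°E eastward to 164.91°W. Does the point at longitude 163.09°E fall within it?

Yes

Band width going east from +158.76° to -164.91°: ((-164.91 − 158.76) mod 360) = 36.33°.
Offset of +163.09° east of the west edge: ((163.09 − 158.76) mod 360) = 4.33°.
4.33° ≤ 36.33° ⇒ inside.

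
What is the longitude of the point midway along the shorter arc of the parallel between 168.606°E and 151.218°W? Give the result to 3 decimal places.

171.306°W

Signed shortest Δλ from +168.606° to -151.218° is +40.176°.
Midpoint longitude = +168.606° + (+40.176°)/2 = +168.606° + 20.088° = +188.694°.
Normalise into (−180°, 180°]: -171.306°.
(The naïve average (+168.606 + -151.218)/2 = 8.694° is on the wrong side of the globe.)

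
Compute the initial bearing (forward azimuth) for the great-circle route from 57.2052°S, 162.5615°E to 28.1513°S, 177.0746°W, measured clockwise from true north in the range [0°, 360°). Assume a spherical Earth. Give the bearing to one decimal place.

34.9°

Δλ = -177.0746 − 162.5615 = -339.6361°; wrapped into (−180°, 180°]: 20.3639°.
θ = atan2( sin Δλ · cos φ₂ , cos φ₁ · sin φ₂ − sin φ₁ · cos φ₂ · cos Δλ )
  = atan2(0.30682, 0.43931) = 34.931° → normalised to [0°, 360°): 34.931°.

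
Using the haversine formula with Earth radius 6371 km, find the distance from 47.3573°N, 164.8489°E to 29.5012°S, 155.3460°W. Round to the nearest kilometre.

9429 km

Δλ = -155.3460 − 164.8489 = -320.1949°; wrapped into (−180°, 180°]: 39.8051°.
Δφ = -29.5012 − 47.3573 = -76.8585°.
a = sin²(Δφ/2) + cos φ₁ · cos φ₂ · sin²(Δλ/2) = 0.454648.
c = 2·atan2(√a, √(1−a)) = 1.47997 rad → d = 6371·c ≈ 9428.87 km.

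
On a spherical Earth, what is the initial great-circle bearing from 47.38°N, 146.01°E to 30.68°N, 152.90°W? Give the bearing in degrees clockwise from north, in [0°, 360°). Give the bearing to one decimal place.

Δλ = -152.90 − 146.01 = -298.91°; wrapped into (−180°, 180°]: 61.09°.
θ = atan2( sin Δλ · cos φ₂ , cos φ₁ · sin φ₂ − sin φ₁ · cos φ₂ · cos Δλ )
  = atan2(0.75285, 0.03955) = 86.993° → normalised to [0°, 360°): 86.993°.

87.0°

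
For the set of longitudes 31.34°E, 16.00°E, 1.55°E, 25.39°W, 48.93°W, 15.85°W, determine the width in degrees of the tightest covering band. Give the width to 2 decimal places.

Sort the longitudes: -48.93°, -25.39°, -15.85°, +1.55°, +16.00°, +31.34°.
Eastward gaps between consecutive values (wrapping around): 23.54°, 9.54°, 17.40°, 14.45°, 15.34°, 279.73°.
Largest gap = 279.73° ⇒ minimal covering band is its complement: 360° − 279.73° = 80.27°.
Band runs from -48.93° eastward to +31.34°.

80.27°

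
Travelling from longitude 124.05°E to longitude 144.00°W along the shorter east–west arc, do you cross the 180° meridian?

Yes

Naïve |-144.00 − 124.05| = 268.05° > 180°, so the shorter arc goes the other way round — across 180°.
Signed shortest Δλ = ((-144.00 − 124.05 + 180) mod 360) − 180 = 91.95°.
Going east by 91.95° from +124.05° passes through 180° before reaching -144.00°.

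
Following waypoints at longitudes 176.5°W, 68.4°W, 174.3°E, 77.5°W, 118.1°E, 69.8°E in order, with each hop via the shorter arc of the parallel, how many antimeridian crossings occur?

Leg 1: -176.5° → -68.4°, shortest Δλ = 108.1° (east) — does not cross 180°.
Leg 2: -68.4° → +174.3°, shortest Δλ = -117.3° (west) — crosses 180°.
Leg 3: +174.3° → -77.5°, shortest Δλ = 108.2° (east) — crosses 180°.
Leg 4: -77.5° → +118.1°, shortest Δλ = -164.4° (west) — crosses 180°.
Leg 5: +118.1° → +69.8°, shortest Δλ = -48.3° (west) — does not cross 180°.
Total crossings: 3.

3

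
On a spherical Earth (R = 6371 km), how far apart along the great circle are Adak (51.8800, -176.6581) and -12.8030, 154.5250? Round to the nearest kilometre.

Δλ = 154.5250 − -176.6581 = 331.1831°; wrapped into (−180°, 180°]: -28.8169°.
Δφ = -12.8030 − 51.8800 = -64.6830°.
a = sin²(Δφ/2) + cos φ₁ · cos φ₂ · sin²(Δλ/2) = 0.323459.
c = 2·atan2(√a, √(1−a)) = 1.20993 rad → d = 6371·c ≈ 7708.49 km.

7708 km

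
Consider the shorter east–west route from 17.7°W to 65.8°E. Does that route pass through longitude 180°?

No

Signed shortest Δλ = ((65.8 − -17.7 + 180) mod 360) − 180 = 83.5°.
Going east by 83.5° from -17.7° reaches +65.8° without touching 180°.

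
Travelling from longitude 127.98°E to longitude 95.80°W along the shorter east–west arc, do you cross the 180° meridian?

Yes

Naïve |-95.80 − 127.98| = 223.78° > 180°, so the shorter arc goes the other way round — across 180°.
Signed shortest Δλ = ((-95.80 − 127.98 + 180) mod 360) − 180 = 136.22°.
Going east by 136.22° from +127.98° passes through 180° before reaching -95.80°.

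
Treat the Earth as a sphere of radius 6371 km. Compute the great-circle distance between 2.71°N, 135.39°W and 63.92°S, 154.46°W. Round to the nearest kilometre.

7575 km

Δλ = -154.46 − -135.39 = -19.07°.
Δφ = -63.92 − 2.71 = -66.63°.
a = sin²(Δφ/2) + cos φ₁ · cos φ₂ · sin²(Δλ/2) = 0.313716.
c = 2·atan2(√a, √(1−a)) = 1.18902 rad → d = 6371·c ≈ 7575.26 km.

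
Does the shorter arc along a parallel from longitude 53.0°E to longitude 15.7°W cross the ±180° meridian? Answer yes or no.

Signed shortest Δλ = ((-15.7 − 53.0 + 180) mod 360) − 180 = -68.7°.
Going west by 68.7° from +53.0° reaches -15.7° without touching 180°.

No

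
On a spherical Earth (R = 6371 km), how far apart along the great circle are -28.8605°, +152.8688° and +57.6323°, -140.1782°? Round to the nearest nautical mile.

Δλ = -140.1782 − 152.8688 = -293.0470°; wrapped into (−180°, 180°]: 66.9530°.
Δφ = 57.6323 − -28.8605 = 86.4928°.
a = sin²(Δφ/2) + cos φ₁ · cos φ₂ · sin²(Δλ/2) = 0.612067.
c = 2·atan2(√a, √(1−a)) = 1.79685 rad → d = 6371·c ≈ 11447.73 km ≈ 6181.28 nmi.

6181 nmi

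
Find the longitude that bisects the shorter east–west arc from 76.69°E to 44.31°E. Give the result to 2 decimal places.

Signed shortest Δλ from +76.69° to +44.31° is -32.38°.
Midpoint longitude = +76.69° + (-32.38°)/2 = +76.69° − 16.19° = +60.50°.

60.50°E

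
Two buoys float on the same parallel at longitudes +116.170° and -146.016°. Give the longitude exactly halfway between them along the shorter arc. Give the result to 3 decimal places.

Signed shortest Δλ from +116.170° to -146.016° is +97.814°.
Midpoint longitude = +116.170° + (+97.814°)/2 = +116.170° + 48.907° = +165.077°.
(The naïve average (+116.170 + -146.016)/2 = -14.923° is on the wrong side of the globe.)

+165.077°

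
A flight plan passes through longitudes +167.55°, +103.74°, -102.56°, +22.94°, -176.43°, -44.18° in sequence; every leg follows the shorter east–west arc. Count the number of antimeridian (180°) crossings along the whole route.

Leg 1: +167.55° → +103.74°, shortest Δλ = -63.81° (west) — does not cross 180°.
Leg 2: +103.74° → -102.56°, shortest Δλ = 153.7° (east) — crosses 180°.
Leg 3: -102.56° → +22.94°, shortest Δλ = 125.5° (east) — does not cross 180°.
Leg 4: +22.94° → -176.43°, shortest Δλ = 160.63° (east) — crosses 180°.
Leg 5: -176.43° → -44.18°, shortest Δλ = 132.25° (east) — does not cross 180°.
Total crossings: 2.

2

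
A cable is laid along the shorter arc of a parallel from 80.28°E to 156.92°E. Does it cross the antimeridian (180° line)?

No

Signed shortest Δλ = ((156.92 − 80.28 + 180) mod 360) − 180 = 76.64°.
Going east by 76.64° from +80.28° reaches +156.92° without touching 180°.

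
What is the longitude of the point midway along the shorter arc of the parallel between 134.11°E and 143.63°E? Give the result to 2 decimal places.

138.87°E

Signed shortest Δλ from +134.11° to +143.63° is +9.52°.
Midpoint longitude = +134.11° + (+9.52°)/2 = +134.11° + 4.76° = +138.87°.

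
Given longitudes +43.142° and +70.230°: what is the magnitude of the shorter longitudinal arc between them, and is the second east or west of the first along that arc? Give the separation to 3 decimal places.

Raw difference: 70.230 − 43.142 = 27.088°.
Normalise into (−180°, 180°]: 27.088° stays 27.088°.
Positive ⇒ the second point lies to the east; separation 27.088°.

27.088° east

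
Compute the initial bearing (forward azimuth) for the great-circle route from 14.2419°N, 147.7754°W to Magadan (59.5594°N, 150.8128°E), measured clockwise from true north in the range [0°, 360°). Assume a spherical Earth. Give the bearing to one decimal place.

330.2°

Δλ = 150.8128 − -147.7754 = 298.5882°; wrapped into (−180°, 180°]: -61.4118°.
θ = atan2( sin Δλ · cos φ₂ , cos φ₁ · sin φ₂ − sin φ₁ · cos φ₂ · cos Δλ )
  = atan2(-0.44488, 0.77601) = -29.825° → normalised to [0°, 360°): 330.175°.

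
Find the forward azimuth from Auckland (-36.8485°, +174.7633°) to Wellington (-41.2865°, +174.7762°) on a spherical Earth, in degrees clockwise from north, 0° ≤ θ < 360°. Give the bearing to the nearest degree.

Δλ = 174.7762 − 174.7633 = 0.0129°.
θ = atan2( sin Δλ · cos φ₂ , cos φ₁ · sin φ₂ − sin φ₁ · cos φ₂ · cos Δλ )
  = atan2(0.00017, -0.07738) = 179.875° → normalised to [0°, 360°): 179.875°.

180°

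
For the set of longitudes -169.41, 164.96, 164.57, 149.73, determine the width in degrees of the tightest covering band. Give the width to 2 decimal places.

Sort the longitudes: -169.41°, +149.73°, +164.57°, +164.96°.
Eastward gaps between consecutive values (wrapping around): 319.14°, 14.84°, 0.39°, 25.63°.
Largest gap = 319.14° ⇒ minimal covering band is its complement: 360° − 319.14° = 40.86°.
Band runs from +149.73° eastward to -169.41°, crossing the antimeridian.

40.86°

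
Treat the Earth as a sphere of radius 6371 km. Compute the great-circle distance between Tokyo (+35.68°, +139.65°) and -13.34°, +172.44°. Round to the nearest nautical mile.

3483 nmi

Δλ = 172.44 − 139.65 = 32.79°.
Δφ = -13.34 − 35.68 = -49.02°.
a = sin²(Δφ/2) + cos φ₁ · cos φ₂ · sin²(Δλ/2) = 0.235071.
c = 2·atan2(√a, √(1−a)) = 1.01236 rad → d = 6371·c ≈ 6449.76 km ≈ 3482.59 nmi.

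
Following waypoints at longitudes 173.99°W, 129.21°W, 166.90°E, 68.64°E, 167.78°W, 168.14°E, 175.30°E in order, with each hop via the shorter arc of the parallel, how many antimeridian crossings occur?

Leg 1: -173.99° → -129.21°, shortest Δλ = 44.78° (east) — does not cross 180°.
Leg 2: -129.21° → +166.90°, shortest Δλ = -63.89° (west) — crosses 180°.
Leg 3: +166.90° → +68.64°, shortest Δλ = -98.26° (west) — does not cross 180°.
Leg 4: +68.64° → -167.78°, shortest Δλ = 123.58° (east) — crosses 180°.
Leg 5: -167.78° → +168.14°, shortest Δλ = -24.08° (west) — crosses 180°.
Leg 6: +168.14° → +175.30°, shortest Δλ = 7.16° (east) — does not cross 180°.
Total crossings: 3.

3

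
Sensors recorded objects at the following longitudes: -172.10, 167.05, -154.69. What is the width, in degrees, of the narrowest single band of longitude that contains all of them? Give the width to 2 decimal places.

38.26°

Sort the longitudes: -172.10°, -154.69°, +167.05°.
Eastward gaps between consecutive values (wrapping around): 17.41°, 321.74°, 20.85°.
Largest gap = 321.74° ⇒ minimal covering band is its complement: 360° − 321.74° = 38.26°.
Band runs from +167.05° eastward to -154.69°, crossing the antimeridian.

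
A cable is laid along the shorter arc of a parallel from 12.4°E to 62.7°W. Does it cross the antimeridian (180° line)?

No

Signed shortest Δλ = ((-62.7 − 12.4 + 180) mod 360) − 180 = -75.1°.
Going west by 75.1° from +12.4° reaches -62.7° without touching 180°.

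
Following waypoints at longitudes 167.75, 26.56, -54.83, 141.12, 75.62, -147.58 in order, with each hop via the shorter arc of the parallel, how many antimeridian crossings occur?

Leg 1: +167.75° → +26.56°, shortest Δλ = -141.19° (west) — does not cross 180°.
Leg 2: +26.56° → -54.83°, shortest Δλ = -81.39° (west) — does not cross 180°.
Leg 3: -54.83° → +141.12°, shortest Δλ = -164.05° (west) — crosses 180°.
Leg 4: +141.12° → +75.62°, shortest Δλ = -65.5° (west) — does not cross 180°.
Leg 5: +75.62° → -147.58°, shortest Δλ = 136.8° (east) — crosses 180°.
Total crossings: 2.

2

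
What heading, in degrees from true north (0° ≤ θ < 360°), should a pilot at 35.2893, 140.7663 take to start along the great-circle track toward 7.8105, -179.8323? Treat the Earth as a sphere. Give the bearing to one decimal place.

117.8°

Δλ = -179.8323 − 140.7663 = -320.5986°; wrapped into (−180°, 180°]: 39.4014°.
θ = atan2( sin Δλ · cos φ₂ , cos φ₁ · sin φ₂ − sin φ₁ · cos φ₂ · cos Δλ )
  = atan2(0.62886, -0.33134) = 117.784° → normalised to [0°, 360°): 117.784°.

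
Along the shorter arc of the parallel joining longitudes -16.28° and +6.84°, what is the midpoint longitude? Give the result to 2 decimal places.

-4.72°

Signed shortest Δλ from -16.28° to +6.84° is +23.12°.
Midpoint longitude = -16.28° + (+23.12°)/2 = -16.28° + 11.56° = -4.72°.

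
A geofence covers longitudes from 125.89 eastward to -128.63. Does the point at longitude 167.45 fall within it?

Band width going east from +125.89° to -128.63°: ((-128.63 − 125.89) mod 360) = 105.48°.
Offset of +167.45° east of the west edge: ((167.45 − 125.89) mod 360) = 41.56°.
41.56° ≤ 105.48° ⇒ inside.

Yes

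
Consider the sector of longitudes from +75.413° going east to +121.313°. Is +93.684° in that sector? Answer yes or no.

Band width going east from +75.413° to +121.313°: ((121.313 − 75.413) mod 360) = 45.900°.
Offset of +93.684° east of the west edge: ((93.684 − 75.413) mod 360) = 18.271°.
18.271° ≤ 45.900° ⇒ inside.

Yes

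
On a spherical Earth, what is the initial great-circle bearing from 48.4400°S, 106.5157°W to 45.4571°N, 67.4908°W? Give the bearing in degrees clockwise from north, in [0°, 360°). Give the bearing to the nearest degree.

Δλ = -67.4908 − -106.5157 = 39.0249°.
θ = atan2( sin Δλ · cos φ₂ , cos φ₁ · sin φ₂ − sin φ₁ · cos φ₂ · cos Δλ )
  = atan2(0.44167, 0.88058) = 26.637° → normalised to [0°, 360°): 26.637°.

27°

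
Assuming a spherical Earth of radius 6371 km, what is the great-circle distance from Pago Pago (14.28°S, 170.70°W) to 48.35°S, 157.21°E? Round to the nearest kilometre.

4794 km

Δλ = 157.21 − -170.70 = 327.91°; wrapped into (−180°, 180°]: -32.09°.
Δφ = -48.35 − -14.28 = -34.07°.
a = sin²(Δφ/2) + cos φ₁ · cos φ₂ · sin²(Δλ/2) = 0.135023.
c = 2·atan2(√a, √(1−a)) = 0.75254 rad → d = 6371·c ≈ 4794.45 km.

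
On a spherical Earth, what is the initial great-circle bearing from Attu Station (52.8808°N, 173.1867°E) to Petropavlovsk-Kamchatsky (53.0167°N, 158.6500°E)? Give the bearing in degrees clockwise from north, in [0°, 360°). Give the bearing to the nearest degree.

Δλ = 158.6500 − 173.1867 = -14.5367°.
θ = atan2( sin Δλ · cos φ₂ , cos φ₁ · sin φ₂ − sin φ₁ · cos φ₂ · cos Δλ )
  = atan2(-0.15100, 0.01773) = -83.304° → normalised to [0°, 360°): 276.696°.

277°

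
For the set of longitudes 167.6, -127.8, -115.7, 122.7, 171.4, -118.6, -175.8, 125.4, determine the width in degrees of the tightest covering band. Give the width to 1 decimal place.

121.6°

Sort the longitudes: -175.8°, -127.8°, -118.6°, -115.7°, +122.7°, +125.4°, +167.6°, +171.4°.
Eastward gaps between consecutive values (wrapping around): 48.0°, 9.2°, 2.9°, 238.4°, 2.7°, 42.2°, 3.8°, 12.8°.
Largest gap = 238.4° ⇒ minimal covering band is its complement: 360° − 238.4° = 121.6°.
Band runs from +122.7° eastward to -115.7°, crossing the antimeridian.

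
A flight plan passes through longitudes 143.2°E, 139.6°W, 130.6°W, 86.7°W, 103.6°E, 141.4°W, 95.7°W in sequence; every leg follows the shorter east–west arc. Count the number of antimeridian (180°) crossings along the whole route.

Leg 1: +143.2° → -139.6°, shortest Δλ = 77.2° (east) — crosses 180°.
Leg 2: -139.6° → -130.6°, shortest Δλ = 9.0° (east) — does not cross 180°.
Leg 3: -130.6° → -86.7°, shortest Δλ = 43.9° (east) — does not cross 180°.
Leg 4: -86.7° → +103.6°, shortest Δλ = -169.7° (west) — crosses 180°.
Leg 5: +103.6° → -141.4°, shortest Δλ = 115.0° (east) — crosses 180°.
Leg 6: -141.4° → -95.7°, shortest Δλ = 45.7° (east) — does not cross 180°.
Total crossings: 3.

3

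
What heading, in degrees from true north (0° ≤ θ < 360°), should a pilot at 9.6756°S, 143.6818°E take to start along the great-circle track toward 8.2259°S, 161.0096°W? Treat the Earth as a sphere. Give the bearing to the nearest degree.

93°

Δλ = -161.0096 − 143.6818 = -304.6914°; wrapped into (−180°, 180°]: 55.3086°.
θ = atan2( sin Δλ · cos φ₂ , cos φ₁ · sin φ₂ − sin φ₁ · cos φ₂ · cos Δλ )
  = atan2(0.81377, -0.04637) = 93.261° → normalised to [0°, 360°): 93.261°.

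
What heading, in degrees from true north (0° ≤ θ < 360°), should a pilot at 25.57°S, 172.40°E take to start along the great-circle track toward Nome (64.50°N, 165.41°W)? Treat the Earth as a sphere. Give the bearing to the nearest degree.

9°

Δλ = -165.41 − 172.40 = -337.81°; wrapped into (−180°, 180°]: 22.19°.
θ = atan2( sin Δλ · cos φ₂ , cos φ₁ · sin φ₂ − sin φ₁ · cos φ₂ · cos Δλ )
  = atan2(0.16260, 0.98624) = 9.362° → normalised to [0°, 360°): 9.362°.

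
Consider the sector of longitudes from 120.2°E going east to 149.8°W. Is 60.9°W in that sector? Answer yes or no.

No

Band width going east from +120.2° to -149.8°: ((-149.8 − 120.2) mod 360) = 90.0°.
Offset of -60.9° east of the west edge: ((-60.9 − 120.2) mod 360) = 178.9°.
178.9° > 90.0° ⇒ outside.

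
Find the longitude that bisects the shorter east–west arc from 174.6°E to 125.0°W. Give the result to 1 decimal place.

155.2°W

Signed shortest Δλ from +174.6° to -125.0° is +60.4°.
Midpoint longitude = +174.6° + (+60.4°)/2 = +174.6° + 30.2° = +204.8°.
Normalise into (−180°, 180°]: -155.2°.
(The naïve average (+174.6 + -125.0)/2 = 24.8° is on the wrong side of the globe.)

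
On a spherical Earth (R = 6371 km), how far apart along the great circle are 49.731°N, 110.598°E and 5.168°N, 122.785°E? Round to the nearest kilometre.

5086 km

Δλ = 122.785 − 110.598 = 12.187°.
Δφ = 5.168 − 49.731 = -44.563°.
a = sin²(Δφ/2) + cos φ₁ · cos φ₂ · sin²(Δλ/2) = 0.151014.
c = 2·atan2(√a, √(1−a)) = 0.79824 rad → d = 6371·c ≈ 5085.56 km.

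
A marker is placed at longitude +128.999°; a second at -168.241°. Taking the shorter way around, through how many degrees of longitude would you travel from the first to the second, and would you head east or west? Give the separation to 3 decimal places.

62.760° east

Raw difference: -168.241 − 128.999 = -297.24°.
Normalise into (−180°, 180°]: -297.24° + 360° = 62.76°.
Positive ⇒ the second point lies to the east; separation 62.760°.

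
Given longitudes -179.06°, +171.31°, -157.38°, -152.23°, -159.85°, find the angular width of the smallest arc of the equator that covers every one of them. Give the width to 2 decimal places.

36.46°

Sort the longitudes: -179.06°, -159.85°, -157.38°, -152.23°, +171.31°.
Eastward gaps between consecutive values (wrapping around): 19.21°, 2.47°, 5.15°, 323.54°, 9.63°.
Largest gap = 323.54° ⇒ minimal covering band is its complement: 360° − 323.54° = 36.46°.
Band runs from +171.31° eastward to -152.23°, crossing the antimeridian.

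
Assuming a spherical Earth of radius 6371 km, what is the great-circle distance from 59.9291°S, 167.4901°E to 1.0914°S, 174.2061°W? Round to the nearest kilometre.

6730 km

Δλ = -174.2061 − 167.4901 = -341.6962°; wrapped into (−180°, 180°]: 18.3038°.
Δφ = -1.0914 − -59.9291 = 58.8377°.
a = sin²(Δφ/2) + cos φ₁ · cos φ₂ · sin²(Δλ/2) = 0.253942.
c = 2·atan2(√a, √(1−a)) = 1.05628 rad → d = 6371·c ≈ 6729.54 km.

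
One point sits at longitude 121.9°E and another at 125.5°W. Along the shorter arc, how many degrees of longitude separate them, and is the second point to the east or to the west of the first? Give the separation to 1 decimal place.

Raw difference: -125.5 − 121.9 = -247.4°.
Normalise into (−180°, 180°]: -247.4° + 360° = 112.6°.
Positive ⇒ the second point lies to the east; separation 112.6°.

112.6° east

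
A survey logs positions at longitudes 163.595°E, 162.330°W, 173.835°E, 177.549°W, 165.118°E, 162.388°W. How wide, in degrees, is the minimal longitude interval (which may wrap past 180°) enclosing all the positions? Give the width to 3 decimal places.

Sort the longitudes: -177.549°, -162.388°, -162.330°, +163.595°, +165.118°, +173.835°.
Eastward gaps between consecutive values (wrapping around): 15.161°, 0.058°, 325.925°, 1.523°, 8.717°, 8.616°.
Largest gap = 325.925° ⇒ minimal covering band is its complement: 360° − 325.925° = 34.075°.
Band runs from +163.595° eastward to -162.330°, crossing the antimeridian.

34.075°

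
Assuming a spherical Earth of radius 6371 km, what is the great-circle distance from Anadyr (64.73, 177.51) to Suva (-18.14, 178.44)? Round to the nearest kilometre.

9215 km

Δλ = 178.44 − 177.51 = 0.93°.
Δφ = -18.14 − 64.73 = -82.87°.
a = sin²(Δφ/2) + cos φ₁ · cos φ₂ · sin²(Δλ/2) = 0.437966.
c = 2·atan2(√a, √(1−a)) = 1.44641 rad → d = 6371·c ≈ 9215.07 km.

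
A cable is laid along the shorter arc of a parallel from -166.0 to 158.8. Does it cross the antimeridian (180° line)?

Naïve |158.8 − -166.0| = 324.8° > 180°, so the shorter arc goes the other way round — across 180°.
Signed shortest Δλ = ((158.8 − -166.0 + 180) mod 360) − 180 = -35.2°.
Going west by 35.2° from -166.0° passes through 180° before reaching +158.8°.

Yes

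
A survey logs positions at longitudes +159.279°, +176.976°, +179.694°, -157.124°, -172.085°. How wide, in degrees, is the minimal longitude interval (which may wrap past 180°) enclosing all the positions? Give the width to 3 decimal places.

43.597°

Sort the longitudes: -172.085°, -157.124°, +159.279°, +176.976°, +179.694°.
Eastward gaps between consecutive values (wrapping around): 14.961°, 316.403°, 17.697°, 2.718°, 8.221°.
Largest gap = 316.403° ⇒ minimal covering band is its complement: 360° − 316.403° = 43.597°.
Band runs from +159.279° eastward to -157.124°, crossing the antimeridian.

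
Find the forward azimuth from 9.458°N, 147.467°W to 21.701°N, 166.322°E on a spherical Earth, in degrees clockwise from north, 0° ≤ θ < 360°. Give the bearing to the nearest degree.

Δλ = 166.322 − -147.467 = 313.789°; wrapped into (−180°, 180°]: -46.211°.
θ = atan2( sin Δλ · cos φ₂ , cos φ₁ · sin φ₂ − sin φ₁ · cos φ₂ · cos Δλ )
  = atan2(-0.67073, 0.25908) = -68.880° → normalised to [0°, 360°): 291.120°.

291°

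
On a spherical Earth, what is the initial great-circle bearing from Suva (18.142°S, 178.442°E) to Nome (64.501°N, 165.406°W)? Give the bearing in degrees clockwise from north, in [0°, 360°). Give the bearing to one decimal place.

Δλ = -165.406 − 178.442 = -343.848°; wrapped into (−180°, 180°]: 16.152°.
θ = atan2( sin Δλ · cos φ₂ , cos φ₁ · sin φ₂ − sin φ₁ · cos φ₂ · cos Δλ )
  = atan2(0.11976, 0.98648) = 6.922° → normalised to [0°, 360°): 6.922°.

6.9°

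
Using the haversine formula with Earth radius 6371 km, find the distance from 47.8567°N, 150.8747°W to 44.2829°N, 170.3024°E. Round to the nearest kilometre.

Δλ = 170.3024 − -150.8747 = 321.1771°; wrapped into (−180°, 180°]: -38.8229°.
Δφ = 44.2829 − 47.8567 = -3.5738°.
a = sin²(Δφ/2) + cos φ₁ · cos φ₂ · sin²(Δλ/2) = 0.054031.
c = 2·atan2(√a, √(1−a)) = 0.46918 rad → d = 6371·c ≈ 2989.17 km.

2989 km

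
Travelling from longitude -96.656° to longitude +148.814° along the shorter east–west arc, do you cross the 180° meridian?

Naïve |148.814 − -96.656| = 245.47° > 180°, so the shorter arc goes the other way round — across 180°.
Signed shortest Δλ = ((148.814 − -96.656 + 180) mod 360) − 180 = -114.53°.
Going west by 114.53° from -96.656° passes through 180° before reaching +148.814°.

Yes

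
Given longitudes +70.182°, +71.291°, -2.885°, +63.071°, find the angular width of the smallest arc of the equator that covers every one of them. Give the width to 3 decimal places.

74.176°

Sort the longitudes: -2.885°, +63.071°, +70.182°, +71.291°.
Eastward gaps between consecutive values (wrapping around): 65.956°, 7.111°, 1.109°, 285.824°.
Largest gap = 285.824° ⇒ minimal covering band is its complement: 360° − 285.824° = 74.176°.
Band runs from -2.885° eastward to +71.291°.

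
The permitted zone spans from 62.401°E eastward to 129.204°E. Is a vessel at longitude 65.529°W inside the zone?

Band width going east from +62.401° to +129.204°: ((129.204 − 62.401) mod 360) = 66.803°.
Offset of -65.529° east of the west edge: ((-65.529 − 62.401) mod 360) = 232.070°.
232.070° > 66.803° ⇒ outside.

No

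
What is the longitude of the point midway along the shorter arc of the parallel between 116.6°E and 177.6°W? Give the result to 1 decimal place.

149.5°E

Signed shortest Δλ from +116.6° to -177.6° is +65.8°.
Midpoint longitude = +116.6° + (+65.8°)/2 = +116.6° + 32.9° = +149.5°.
(The naïve average (+116.6 + -177.6)/2 = -30.5° is on the wrong side of the globe.)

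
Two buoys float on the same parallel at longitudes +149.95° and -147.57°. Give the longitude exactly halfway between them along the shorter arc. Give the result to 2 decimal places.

Signed shortest Δλ from +149.95° to -147.57° is +62.48°.
Midpoint longitude = +149.95° + (+62.48°)/2 = +149.95° + 31.24° = +181.19°.
Normalise into (−180°, 180°]: -178.81°.
(The naïve average (+149.95 + -147.57)/2 = 1.19° is on the wrong side of the globe.)

-178.81°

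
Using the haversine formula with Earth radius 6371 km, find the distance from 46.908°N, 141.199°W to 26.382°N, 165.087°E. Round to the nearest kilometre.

5185 km

Δλ = 165.087 − -141.199 = 306.286°; wrapped into (−180°, 180°]: -53.714°.
Δφ = 26.382 − 46.908 = -20.526°.
a = sin²(Δφ/2) + cos φ₁ · cos φ₂ · sin²(Δλ/2) = 0.156652.
c = 2·atan2(√a, √(1−a)) = 0.81386 rad → d = 6371·c ≈ 5185.11 km.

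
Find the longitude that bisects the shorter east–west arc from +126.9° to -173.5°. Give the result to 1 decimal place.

Signed shortest Δλ from +126.9° to -173.5° is +59.6°.
Midpoint longitude = +126.9° + (+59.6°)/2 = +126.9° + 29.8° = +156.7°.
(The naïve average (+126.9 + -173.5)/2 = -23.3° is on the wrong side of the globe.)

+156.7°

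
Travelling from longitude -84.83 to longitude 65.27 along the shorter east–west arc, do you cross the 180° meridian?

No

Signed shortest Δλ = ((65.27 − -84.83 + 180) mod 360) − 180 = 150.1°.
Going east by 150.1° from -84.83° reaches +65.27° without touching 180°.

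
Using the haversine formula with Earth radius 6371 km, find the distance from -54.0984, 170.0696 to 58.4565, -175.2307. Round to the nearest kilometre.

Δλ = -175.2307 − 170.0696 = -345.3003°; wrapped into (−180°, 180°]: 14.6997°.
Δφ = 58.4565 − -54.0984 = 112.5549°.
a = sin²(Δφ/2) + cos φ₁ · cos φ₂ · sin²(Δλ/2) = 0.696805.
c = 2·atan2(√a, √(1−a)) = 1.97535 rad → d = 6371·c ≈ 12584.96 km.

12585 km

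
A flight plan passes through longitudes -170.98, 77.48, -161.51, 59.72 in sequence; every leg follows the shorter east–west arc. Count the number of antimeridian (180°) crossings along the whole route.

Leg 1: -170.98° → +77.48°, shortest Δλ = -111.54° (west) — crosses 180°.
Leg 2: +77.48° → -161.51°, shortest Δλ = 121.01° (east) — crosses 180°.
Leg 3: -161.51° → +59.72°, shortest Δλ = -138.77° (west) — crosses 180°.
Total crossings: 3.

3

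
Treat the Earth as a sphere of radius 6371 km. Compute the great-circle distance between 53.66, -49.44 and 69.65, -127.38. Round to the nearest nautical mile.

Δλ = -127.38 − -49.44 = -77.94°.
Δφ = 69.65 − 53.66 = 15.99°.
a = sin²(Δφ/2) + cos φ₁ · cos φ₂ · sin²(Δλ/2) = 0.100853.
c = 2·atan2(√a, √(1−a)) = 0.64634 rad → d = 6371·c ≈ 4117.82 km ≈ 2223.44 nmi.

2223 nmi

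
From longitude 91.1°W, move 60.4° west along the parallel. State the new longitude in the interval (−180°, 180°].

Start at -91.1°; shift −60.4° → -151.5°.
-151.5° already lies in (−180°, 180°].

151.5°W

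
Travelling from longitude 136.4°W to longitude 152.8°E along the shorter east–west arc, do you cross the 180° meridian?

Yes

Naïve |152.8 − -136.4| = 289.2° > 180°, so the shorter arc goes the other way round — across 180°.
Signed shortest Δλ = ((152.8 − -136.4 + 180) mod 360) − 180 = -70.8°.
Going west by 70.8° from -136.4° passes through 180° before reaching +152.8°.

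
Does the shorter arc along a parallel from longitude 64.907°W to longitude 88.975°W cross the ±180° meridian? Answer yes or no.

Signed shortest Δλ = ((-88.975 − -64.907 + 180) mod 360) − 180 = -24.068°.
Going west by 24.068° from -64.907° reaches -88.975° without touching 180°.

No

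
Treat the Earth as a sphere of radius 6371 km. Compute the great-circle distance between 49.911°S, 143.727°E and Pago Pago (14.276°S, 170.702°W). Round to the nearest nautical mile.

Δλ = -170.702 − 143.727 = -314.429°; wrapped into (−180°, 180°]: 45.571°.
Δφ = -14.276 − -49.911 = 35.635°.
a = sin²(Δφ/2) + cos φ₁ · cos φ₂ · sin²(Δλ/2) = 0.187233.
c = 2·atan2(√a, √(1−a)) = 0.89498 rad → d = 6371·c ≈ 5701.93 km ≈ 3078.79 nmi.

3079 nmi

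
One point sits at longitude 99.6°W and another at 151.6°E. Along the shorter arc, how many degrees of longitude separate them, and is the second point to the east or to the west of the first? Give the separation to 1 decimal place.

108.8° west

Raw difference: 151.6 − -99.6 = 251.2°.
Normalise into (−180°, 180°]: 251.2° − 360° = -108.8°.
Negative ⇒ the second point lies to the west; separation 108.8°.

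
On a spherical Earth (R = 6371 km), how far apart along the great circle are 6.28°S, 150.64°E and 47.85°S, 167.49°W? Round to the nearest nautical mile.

Δλ = -167.49 − 150.64 = -318.13°; wrapped into (−180°, 180°]: 41.87°.
Δφ = -47.85 − -6.28 = -41.57°.
a = sin²(Δφ/2) + cos φ₁ · cos φ₂ · sin²(Δλ/2) = 0.211089.
c = 2·atan2(√a, √(1−a)) = 0.95474 rad → d = 6371·c ≈ 6082.64 km ≈ 3284.36 nmi.

3284 nmi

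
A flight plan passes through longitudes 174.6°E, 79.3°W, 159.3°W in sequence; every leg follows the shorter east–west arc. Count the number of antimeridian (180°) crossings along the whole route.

Leg 1: +174.6° → -79.3°, shortest Δλ = 106.1° (east) — crosses 180°.
Leg 2: -79.3° → -159.3°, shortest Δλ = -80.0° (west) — does not cross 180°.
Total crossings: 1.

1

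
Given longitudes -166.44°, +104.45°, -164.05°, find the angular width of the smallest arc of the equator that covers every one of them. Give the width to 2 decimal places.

Sort the longitudes: -166.44°, -164.05°, +104.45°.
Eastward gaps between consecutive values (wrapping around): 2.39°, 268.50°, 89.11°.
Largest gap = 268.50° ⇒ minimal covering band is its complement: 360° − 268.50° = 91.50°.
Band runs from +104.45° eastward to -164.05°, crossing the antimeridian.

91.50°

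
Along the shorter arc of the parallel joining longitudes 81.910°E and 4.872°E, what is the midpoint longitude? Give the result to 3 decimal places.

Signed shortest Δλ from +81.910° to +4.872° is -77.038°.
Midpoint longitude = +81.910° + (-77.038°)/2 = +81.910° − 38.519° = +43.391°.

43.391°E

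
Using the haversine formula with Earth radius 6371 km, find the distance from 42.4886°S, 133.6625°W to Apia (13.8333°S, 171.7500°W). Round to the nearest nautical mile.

Δλ = -171.7500 − -133.6625 = -38.0875°.
Δφ = -13.8333 − -42.4886 = 28.6553°.
a = sin²(Δφ/2) + cos φ₁ · cos φ₂ · sin²(Δλ/2) = 0.137471.
c = 2·atan2(√a, √(1−a)) = 0.75968 rad → d = 6371·c ≈ 4839.91 km ≈ 2613.34 nmi.

2613 nmi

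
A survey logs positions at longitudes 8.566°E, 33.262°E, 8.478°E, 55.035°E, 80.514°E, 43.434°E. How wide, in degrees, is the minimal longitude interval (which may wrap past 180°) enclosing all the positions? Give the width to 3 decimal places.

Sort the longitudes: +8.478°, +8.566°, +33.262°, +43.434°, +55.035°, +80.514°.
Eastward gaps between consecutive values (wrapping around): 0.088°, 24.696°, 10.172°, 11.601°, 25.479°, 287.964°.
Largest gap = 287.964° ⇒ minimal covering band is its complement: 360° − 287.964° = 72.036°.
Band runs from +8.478° eastward to +80.514°.

72.036°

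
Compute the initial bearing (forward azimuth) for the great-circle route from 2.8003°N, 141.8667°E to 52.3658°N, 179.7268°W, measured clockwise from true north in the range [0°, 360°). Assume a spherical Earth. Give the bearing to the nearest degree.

26°

Δλ = -179.7268 − 141.8667 = -321.5935°; wrapped into (−180°, 180°]: 38.4065°.
θ = atan2( sin Δλ · cos φ₂ , cos φ₁ · sin φ₂ − sin φ₁ · cos φ₂ · cos Δλ )
  = atan2(0.37934, 0.76760) = 26.298° → normalised to [0°, 360°): 26.298°.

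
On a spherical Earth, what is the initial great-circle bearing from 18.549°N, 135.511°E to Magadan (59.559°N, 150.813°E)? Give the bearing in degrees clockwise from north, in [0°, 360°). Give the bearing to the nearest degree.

Δλ = 150.813 − 135.511 = 15.302°.
θ = atan2( sin Δλ · cos φ₂ , cos φ₁ · sin φ₂ − sin φ₁ · cos φ₂ · cos Δλ )
  = atan2(0.13371, 0.66190) = 11.420° → normalised to [0°, 360°): 11.420°.

11°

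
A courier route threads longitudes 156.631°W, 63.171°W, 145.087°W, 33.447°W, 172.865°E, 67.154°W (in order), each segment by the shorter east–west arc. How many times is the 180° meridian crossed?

2

Leg 1: -156.631° → -63.171°, shortest Δλ = 93.46° (east) — does not cross 180°.
Leg 2: -63.171° → -145.087°, shortest Δλ = -81.916° (west) — does not cross 180°.
Leg 3: -145.087° → -33.447°, shortest Δλ = 111.64° (east) — does not cross 180°.
Leg 4: -33.447° → +172.865°, shortest Δλ = -153.688° (west) — crosses 180°.
Leg 5: +172.865° → -67.154°, shortest Δλ = 119.981° (east) — crosses 180°.
Total crossings: 2.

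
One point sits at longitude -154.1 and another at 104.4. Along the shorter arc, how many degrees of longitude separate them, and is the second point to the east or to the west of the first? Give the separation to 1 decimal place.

101.5° west

Raw difference: 104.4 − -154.1 = 258.5°.
Normalise into (−180°, 180°]: 258.5° − 360° = -101.5°.
Negative ⇒ the second point lies to the west; separation 101.5°.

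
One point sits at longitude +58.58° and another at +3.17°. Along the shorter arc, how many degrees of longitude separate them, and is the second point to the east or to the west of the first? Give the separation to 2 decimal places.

55.41° west

Raw difference: 3.17 − 58.58 = -55.41°.
Normalise into (−180°, 180°]: -55.41° stays -55.41°.
Negative ⇒ the second point lies to the west; separation 55.41°.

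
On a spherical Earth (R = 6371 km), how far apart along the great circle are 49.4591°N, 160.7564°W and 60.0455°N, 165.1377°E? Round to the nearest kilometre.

Δλ = 165.1377 − -160.7564 = 325.8941°; wrapped into (−180°, 180°]: -34.1059°.
Δφ = 60.0455 − 49.4591 = 10.5864°.
a = sin²(Δφ/2) + cos φ₁ · cos φ₂ · sin²(Δλ/2) = 0.036421.
c = 2·atan2(√a, √(1−a)) = 0.38404 rad → d = 6371·c ≈ 2446.74 km.

2447 km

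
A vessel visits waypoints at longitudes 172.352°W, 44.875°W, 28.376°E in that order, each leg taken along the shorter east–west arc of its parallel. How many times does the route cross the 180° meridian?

0

Leg 1: -172.352° → -44.875°, shortest Δλ = 127.477° (east) — does not cross 180°.
Leg 2: -44.875° → +28.376°, shortest Δλ = 73.251° (east) — does not cross 180°.
Total crossings: 0.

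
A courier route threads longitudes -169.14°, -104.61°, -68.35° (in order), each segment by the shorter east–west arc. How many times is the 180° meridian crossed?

Leg 1: -169.14° → -104.61°, shortest Δλ = 64.53° (east) — does not cross 180°.
Leg 2: -104.61° → -68.35°, shortest Δλ = 36.26° (east) — does not cross 180°.
Total crossings: 0.

0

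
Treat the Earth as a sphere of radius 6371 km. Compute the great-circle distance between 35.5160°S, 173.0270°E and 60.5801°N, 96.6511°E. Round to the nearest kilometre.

Δλ = 96.6511 − 173.0270 = -76.3759°.
Δφ = 60.5801 − -35.5160 = 96.0961°.
a = sin²(Δφ/2) + cos φ₁ · cos φ₂ · sin²(Δλ/2) = 0.705919.
c = 2·atan2(√a, √(1−a)) = 1.99527 rad → d = 6371·c ≈ 12711.84 km.

12712 km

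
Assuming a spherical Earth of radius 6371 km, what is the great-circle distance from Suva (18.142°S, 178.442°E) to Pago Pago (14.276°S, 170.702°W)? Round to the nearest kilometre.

1236 km

Δλ = -170.702 − 178.442 = -349.144°; wrapped into (−180°, 180°]: 10.856°.
Δφ = -14.276 − -18.142 = 3.866°.
a = sin²(Δφ/2) + cos φ₁ · cos φ₂ · sin²(Δλ/2) = 0.009379.
c = 2·atan2(√a, √(1−a)) = 0.19399 rad → d = 6371·c ≈ 1235.91 km.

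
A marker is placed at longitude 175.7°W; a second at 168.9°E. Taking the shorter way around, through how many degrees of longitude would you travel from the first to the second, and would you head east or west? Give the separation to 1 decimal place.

Raw difference: 168.9 − -175.7 = 344.6°.
Normalise into (−180°, 180°]: 344.6° − 360° = -15.4°.
Negative ⇒ the second point lies to the west; separation 15.4°.

15.4° west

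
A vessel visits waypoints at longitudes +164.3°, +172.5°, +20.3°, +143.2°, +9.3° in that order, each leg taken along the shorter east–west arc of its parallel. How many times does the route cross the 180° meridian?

0

Leg 1: +164.3° → +172.5°, shortest Δλ = 8.2° (east) — does not cross 180°.
Leg 2: +172.5° → +20.3°, shortest Δλ = -152.2° (west) — does not cross 180°.
Leg 3: +20.3° → +143.2°, shortest Δλ = 122.9° (east) — does not cross 180°.
Leg 4: +143.2° → +9.3°, shortest Δλ = -133.9° (west) — does not cross 180°.
Total crossings: 0.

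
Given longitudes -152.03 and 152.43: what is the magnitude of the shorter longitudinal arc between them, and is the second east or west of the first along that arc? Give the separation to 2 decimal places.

Raw difference: 152.43 − -152.03 = 304.46°.
Normalise into (−180°, 180°]: 304.46° − 360° = -55.54°.
Negative ⇒ the second point lies to the west; separation 55.54°.

55.54° west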